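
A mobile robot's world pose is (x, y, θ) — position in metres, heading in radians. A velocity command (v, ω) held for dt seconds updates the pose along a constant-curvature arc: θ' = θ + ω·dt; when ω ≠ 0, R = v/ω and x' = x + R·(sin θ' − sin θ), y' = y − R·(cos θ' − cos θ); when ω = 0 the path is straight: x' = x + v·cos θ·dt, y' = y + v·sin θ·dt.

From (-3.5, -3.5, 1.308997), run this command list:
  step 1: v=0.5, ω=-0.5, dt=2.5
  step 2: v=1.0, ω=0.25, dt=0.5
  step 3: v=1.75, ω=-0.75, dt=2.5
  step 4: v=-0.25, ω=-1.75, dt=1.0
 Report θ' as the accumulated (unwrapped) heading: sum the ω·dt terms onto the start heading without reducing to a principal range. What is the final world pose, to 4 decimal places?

step 1: θ'=0.0590 (R=-1.0000) → pose (-2.5930, -2.7606, 0.0590)
step 2: θ'=0.1840 (R=4.0000) → pose (-2.0970, -2.7000, 0.1840)
step 3: θ'=-1.6910 (R=-2.3333) → pose (0.6464, -5.2738, -1.6910)
step 4: θ'=-3.4410 (R=0.1429) → pose (0.8303, -5.1544, -3.4410)

(0.8303, -5.1544, -3.4410)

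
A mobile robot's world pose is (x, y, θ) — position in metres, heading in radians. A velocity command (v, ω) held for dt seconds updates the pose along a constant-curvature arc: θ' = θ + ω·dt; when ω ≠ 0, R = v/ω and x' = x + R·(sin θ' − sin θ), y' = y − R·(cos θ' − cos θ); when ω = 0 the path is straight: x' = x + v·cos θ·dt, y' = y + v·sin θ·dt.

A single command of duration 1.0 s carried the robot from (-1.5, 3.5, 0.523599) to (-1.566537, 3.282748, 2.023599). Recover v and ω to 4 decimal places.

Δθ = 2.023599 − 0.523599 = 1.500000
ω = Δθ/dt = 1.500000/1.0 = 1.5000
R = −Δy/(cos θ' − cos θ) = -0.1667
v = R·ω = -0.1667·1.5000 = -0.2500

v = -0.2500, ω = 1.5000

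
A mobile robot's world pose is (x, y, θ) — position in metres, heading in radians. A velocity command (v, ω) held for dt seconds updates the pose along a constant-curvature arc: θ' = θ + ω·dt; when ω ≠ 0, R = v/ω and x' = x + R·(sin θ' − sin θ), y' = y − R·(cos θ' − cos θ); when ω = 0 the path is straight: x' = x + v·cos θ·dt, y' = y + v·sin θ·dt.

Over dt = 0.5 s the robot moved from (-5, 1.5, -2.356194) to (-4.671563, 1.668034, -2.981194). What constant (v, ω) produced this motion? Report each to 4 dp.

v = -0.7500, ω = -1.2500

Δθ = -2.981194 − -2.356194 = -0.625000
ω = Δθ/dt = -0.625000/0.5 = -1.2500
R = Δx/(sin θ' − sin θ) = 0.6000
v = R·ω = 0.6000·-1.2500 = -0.7500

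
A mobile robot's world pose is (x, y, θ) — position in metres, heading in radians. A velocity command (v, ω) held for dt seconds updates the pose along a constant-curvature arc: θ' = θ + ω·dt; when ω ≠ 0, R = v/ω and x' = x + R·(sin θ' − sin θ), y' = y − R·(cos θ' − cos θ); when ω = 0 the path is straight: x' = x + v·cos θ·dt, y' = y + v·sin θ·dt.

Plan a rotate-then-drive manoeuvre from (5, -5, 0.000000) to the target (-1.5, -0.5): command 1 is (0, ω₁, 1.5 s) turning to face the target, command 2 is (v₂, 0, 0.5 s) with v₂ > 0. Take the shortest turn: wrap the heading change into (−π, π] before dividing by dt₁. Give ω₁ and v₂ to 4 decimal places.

ω₁ = 1.6907, v₂ = 15.8114

heading to target = atan2(-0.5−-5, -1.5−5) = 2.5360
Δθ = wrap(2.5360 − 0.0000) = 2.5360; ω₁ = Δθ/dt₁ = 1.6907
distance = √((-1.5−5)² + (-0.5−-5)²) = 7.9057; v₂ = distance/dt₂ = 15.8114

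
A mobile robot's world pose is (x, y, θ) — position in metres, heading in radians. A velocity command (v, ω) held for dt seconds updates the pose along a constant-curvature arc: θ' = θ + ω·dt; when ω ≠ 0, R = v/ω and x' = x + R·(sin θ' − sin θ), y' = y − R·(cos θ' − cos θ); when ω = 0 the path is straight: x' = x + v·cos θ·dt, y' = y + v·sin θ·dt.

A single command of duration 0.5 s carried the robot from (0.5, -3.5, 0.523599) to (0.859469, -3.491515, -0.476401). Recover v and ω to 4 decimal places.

v = 0.7500, ω = -2.0000

Δθ = -0.476401 − 0.523599 = -1.000000
ω = Δθ/dt = -1.000000/0.5 = -2.0000
R = Δx/(sin θ' − sin θ) = -0.3750
v = R·ω = -0.3750·-2.0000 = 0.7500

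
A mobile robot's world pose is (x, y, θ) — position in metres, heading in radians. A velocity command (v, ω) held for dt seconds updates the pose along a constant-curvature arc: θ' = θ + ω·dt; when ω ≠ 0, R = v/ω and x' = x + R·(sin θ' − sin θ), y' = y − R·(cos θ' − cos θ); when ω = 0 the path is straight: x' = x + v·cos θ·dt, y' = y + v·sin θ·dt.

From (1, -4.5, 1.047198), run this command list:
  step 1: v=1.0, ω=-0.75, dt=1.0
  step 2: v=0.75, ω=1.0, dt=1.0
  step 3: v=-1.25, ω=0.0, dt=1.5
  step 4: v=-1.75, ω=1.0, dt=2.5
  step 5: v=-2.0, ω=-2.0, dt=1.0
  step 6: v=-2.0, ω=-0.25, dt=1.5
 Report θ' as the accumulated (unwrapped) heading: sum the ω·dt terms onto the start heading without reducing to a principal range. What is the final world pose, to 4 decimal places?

step 1: θ'=0.2972 (R=-1.3333) → pose (1.7642, -3.8918, 0.2972)
step 2: θ'=1.2972 (R=0.7500) → pose (2.2667, -3.3773, 1.2972)
step 3: θ'=1.2972 (straight) → pose (1.7601, -5.1826, 1.2972)
step 4: θ'=3.7972 (R=-1.7500) → pose (4.5119, -7.0426, 3.7972)
step 5: θ'=1.7972 (R=1.0000) → pose (6.0960, -7.6108, 1.7972)
step 6: θ'=1.4222 (R=8.0000) → pose (6.2120, -10.5910, 1.4222)

(6.2120, -10.5910, 1.4222)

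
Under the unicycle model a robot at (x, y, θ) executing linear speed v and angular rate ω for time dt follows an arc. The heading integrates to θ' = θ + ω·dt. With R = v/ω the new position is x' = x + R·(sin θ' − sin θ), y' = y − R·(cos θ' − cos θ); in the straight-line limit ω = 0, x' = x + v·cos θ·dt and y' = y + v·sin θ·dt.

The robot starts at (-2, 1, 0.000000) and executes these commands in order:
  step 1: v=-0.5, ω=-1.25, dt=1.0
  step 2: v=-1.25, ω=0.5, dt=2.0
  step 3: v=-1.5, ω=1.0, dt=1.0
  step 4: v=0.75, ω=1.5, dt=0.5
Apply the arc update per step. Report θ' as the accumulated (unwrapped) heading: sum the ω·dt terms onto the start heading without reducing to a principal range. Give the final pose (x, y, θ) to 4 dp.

step 1: θ'=-1.2500 (R=0.4000) → pose (-2.3796, 1.2739, -1.2500)
step 2: θ'=-0.2500 (R=-2.5000) → pose (-4.1335, 2.9078, -0.2500)
step 3: θ'=0.7500 (R=-1.5000) → pose (-5.5271, 2.5520, 0.7500)
step 4: θ'=1.5000 (R=0.5000) → pose (-5.3692, 2.8825, 1.5000)

(-5.3692, 2.8825, 1.5000)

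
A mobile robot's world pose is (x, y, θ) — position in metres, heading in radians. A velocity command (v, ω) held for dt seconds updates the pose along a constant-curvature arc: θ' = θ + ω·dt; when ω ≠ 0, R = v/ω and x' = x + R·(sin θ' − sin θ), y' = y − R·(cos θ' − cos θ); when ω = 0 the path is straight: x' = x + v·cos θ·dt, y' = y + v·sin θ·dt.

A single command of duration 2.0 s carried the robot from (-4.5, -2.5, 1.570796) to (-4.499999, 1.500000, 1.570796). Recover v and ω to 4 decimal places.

v = 2.0000, ω = 0.0000

Δθ = 1.570796 − 1.570796 = 0.000000
ω = Δθ/dt = 0.000000/2.0 = 0.0000
ω = 0 → v = (Δx·cos θ + Δy·sin θ)/dt = 2.0000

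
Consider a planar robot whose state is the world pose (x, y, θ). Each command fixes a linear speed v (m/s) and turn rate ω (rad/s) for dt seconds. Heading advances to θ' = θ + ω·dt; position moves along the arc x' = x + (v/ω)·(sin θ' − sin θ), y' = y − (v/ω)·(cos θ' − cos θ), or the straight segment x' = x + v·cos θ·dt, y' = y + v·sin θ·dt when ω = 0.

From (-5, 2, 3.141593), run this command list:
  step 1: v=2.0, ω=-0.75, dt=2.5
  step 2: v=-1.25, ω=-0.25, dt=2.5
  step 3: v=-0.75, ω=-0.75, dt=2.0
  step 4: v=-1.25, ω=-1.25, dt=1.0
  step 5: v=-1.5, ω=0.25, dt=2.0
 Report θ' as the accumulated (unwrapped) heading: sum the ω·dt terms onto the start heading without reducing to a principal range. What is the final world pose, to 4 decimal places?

(-9.9376, 7.1175, -1.6084)

step 1: θ'=1.2666 (R=-2.6667) → pose (-7.5442, 5.4654, 1.2666)
step 2: θ'=0.6416 (R=5.0000) → pose (-9.3223, 2.9574, 0.6416)
step 3: θ'=-0.8584 (R=1.0000) → pose (-10.6776, 3.1049, -0.8584)
step 4: θ'=-2.1084 (R=1.0000) → pose (-10.7797, 4.2706, -2.1084)
step 5: θ'=-1.6084 (R=-6.0000) → pose (-9.9376, 7.1175, -1.6084)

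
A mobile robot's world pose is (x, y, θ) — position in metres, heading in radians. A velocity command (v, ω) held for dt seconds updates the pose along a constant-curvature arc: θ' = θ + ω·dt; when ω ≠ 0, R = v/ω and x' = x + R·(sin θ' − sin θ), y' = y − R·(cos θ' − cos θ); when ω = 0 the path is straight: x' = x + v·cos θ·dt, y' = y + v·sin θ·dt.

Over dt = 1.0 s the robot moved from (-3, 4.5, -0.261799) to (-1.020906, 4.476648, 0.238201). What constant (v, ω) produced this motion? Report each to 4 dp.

Δθ = 0.238201 − -0.261799 = 0.500000
ω = Δθ/dt = 0.500000/1.0 = 0.5000
R = Δx/(sin θ' − sin θ) = 4.0000
v = R·ω = 4.0000·0.5000 = 2.0000

v = 2.0000, ω = 0.5000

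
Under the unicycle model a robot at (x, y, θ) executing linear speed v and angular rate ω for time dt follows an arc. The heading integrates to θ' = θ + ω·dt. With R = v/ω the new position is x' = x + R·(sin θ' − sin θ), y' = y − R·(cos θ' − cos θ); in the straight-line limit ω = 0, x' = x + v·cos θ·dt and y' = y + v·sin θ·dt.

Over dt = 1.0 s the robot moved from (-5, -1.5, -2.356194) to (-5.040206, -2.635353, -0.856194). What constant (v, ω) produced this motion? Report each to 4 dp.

v = 1.2500, ω = 1.5000

Δθ = -0.856194 − -2.356194 = 1.500000
ω = Δθ/dt = 1.500000/1.0 = 1.5000
R = −Δy/(cos θ' − cos θ) = 0.8333
v = R·ω = 0.8333·1.5000 = 1.2500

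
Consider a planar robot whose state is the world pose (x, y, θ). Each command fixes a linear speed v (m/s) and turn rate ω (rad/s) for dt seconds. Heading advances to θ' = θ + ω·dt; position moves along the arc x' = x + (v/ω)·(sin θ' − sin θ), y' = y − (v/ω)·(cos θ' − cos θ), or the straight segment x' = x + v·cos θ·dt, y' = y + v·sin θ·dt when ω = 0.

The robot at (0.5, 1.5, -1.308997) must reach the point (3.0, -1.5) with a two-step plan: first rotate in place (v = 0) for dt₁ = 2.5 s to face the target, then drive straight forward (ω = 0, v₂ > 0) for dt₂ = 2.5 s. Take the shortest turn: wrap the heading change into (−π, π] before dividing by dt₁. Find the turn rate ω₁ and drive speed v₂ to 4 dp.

heading to target = atan2(-1.5−1.5, 3−0.5) = -0.8761
Δθ = wrap(-0.8761 − -1.3090) = 0.4329; ω₁ = Δθ/dt₁ = 0.1732
distance = √((3−0.5)² + (-1.5−1.5)²) = 3.9051; v₂ = distance/dt₂ = 1.5620

ω₁ = 0.1732, v₂ = 1.5620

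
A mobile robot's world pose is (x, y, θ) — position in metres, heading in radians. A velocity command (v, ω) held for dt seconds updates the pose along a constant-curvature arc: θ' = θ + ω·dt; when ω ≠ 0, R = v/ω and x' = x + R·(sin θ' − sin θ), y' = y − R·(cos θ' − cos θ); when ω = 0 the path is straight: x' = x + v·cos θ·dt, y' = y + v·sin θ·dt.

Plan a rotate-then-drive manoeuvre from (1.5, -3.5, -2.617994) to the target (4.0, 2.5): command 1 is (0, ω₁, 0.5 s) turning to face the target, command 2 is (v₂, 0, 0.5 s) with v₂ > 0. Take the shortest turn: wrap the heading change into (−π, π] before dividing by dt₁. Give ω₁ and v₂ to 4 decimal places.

ω₁ = -4.9784, v₂ = 13.0000

heading to target = atan2(2.5−-3.5, 4−1.5) = 1.1760
Δθ = wrap(1.1760 − -2.6180) = -2.4892; ω₁ = Δθ/dt₁ = -4.9784
distance = √((4−1.5)² + (2.5−-3.5)²) = 6.5000; v₂ = distance/dt₂ = 13.0000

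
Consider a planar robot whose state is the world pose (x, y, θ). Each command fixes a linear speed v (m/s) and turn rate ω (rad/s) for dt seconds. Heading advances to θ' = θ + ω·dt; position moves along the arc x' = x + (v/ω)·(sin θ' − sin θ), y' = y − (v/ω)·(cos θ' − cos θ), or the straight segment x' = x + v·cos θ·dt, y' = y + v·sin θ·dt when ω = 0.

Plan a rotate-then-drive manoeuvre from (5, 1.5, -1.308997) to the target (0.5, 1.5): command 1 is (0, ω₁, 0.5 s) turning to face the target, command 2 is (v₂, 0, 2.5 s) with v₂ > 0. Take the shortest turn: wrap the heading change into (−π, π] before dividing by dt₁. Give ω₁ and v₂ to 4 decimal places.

heading to target = atan2(1.5−1.5, 0.5−5) = 3.1416
Δθ = wrap(3.1416 − -1.3090) = -1.8326; ω₁ = Δθ/dt₁ = -3.6652
distance = √((0.5−5)² + (1.5−1.5)²) = 4.5000; v₂ = distance/dt₂ = 1.8000

ω₁ = -3.6652, v₂ = 1.8000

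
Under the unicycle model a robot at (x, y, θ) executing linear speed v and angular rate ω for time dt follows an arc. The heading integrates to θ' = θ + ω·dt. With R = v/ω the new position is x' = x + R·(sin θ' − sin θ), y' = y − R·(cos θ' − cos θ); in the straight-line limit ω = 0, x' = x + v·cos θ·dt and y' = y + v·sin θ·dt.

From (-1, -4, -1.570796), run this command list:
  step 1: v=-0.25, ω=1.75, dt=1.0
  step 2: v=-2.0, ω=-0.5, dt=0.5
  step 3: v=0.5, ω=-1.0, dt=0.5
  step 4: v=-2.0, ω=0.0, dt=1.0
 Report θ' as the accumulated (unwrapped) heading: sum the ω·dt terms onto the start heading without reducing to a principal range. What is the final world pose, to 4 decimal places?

step 1: θ'=0.1792 (R=-0.1429) → pose (-1.1683, -3.8594, 0.1792)
step 2: θ'=-0.0708 (R=4.0000) → pose (-2.1643, -3.9135, -0.0708)
step 3: θ'=-0.5708 (R=-0.5000) → pose (-1.9295, -3.9915, -0.5708)
step 4: θ'=-0.5708 (straight) → pose (-3.6124, -2.9109, -0.5708)

(-3.6124, -2.9109, -0.5708)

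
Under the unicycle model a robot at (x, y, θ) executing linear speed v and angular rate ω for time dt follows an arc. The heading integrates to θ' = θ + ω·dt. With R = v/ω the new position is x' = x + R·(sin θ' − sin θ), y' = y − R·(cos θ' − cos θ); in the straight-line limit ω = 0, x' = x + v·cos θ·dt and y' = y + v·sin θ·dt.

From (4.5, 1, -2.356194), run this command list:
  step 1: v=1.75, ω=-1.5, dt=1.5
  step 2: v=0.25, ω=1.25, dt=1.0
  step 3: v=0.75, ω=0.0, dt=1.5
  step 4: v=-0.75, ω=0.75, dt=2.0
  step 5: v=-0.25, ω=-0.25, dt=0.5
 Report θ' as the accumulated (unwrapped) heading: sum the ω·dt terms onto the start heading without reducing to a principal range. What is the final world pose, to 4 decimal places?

step 1: θ'=-4.6062 (R=-1.1667) → pose (2.5149, 1.7013, -4.6062)
step 2: θ'=-3.3562 (R=0.2000) → pose (2.3587, 1.8755, -3.3562)
step 3: θ'=-3.3562 (straight) → pose (1.2595, 2.1151, -3.3562)
step 4: θ'=-1.8562 (R=-1.0000) → pose (2.4320, 2.8106, -1.8562)
step 5: θ'=-1.9812 (R=1.0000) → pose (2.4746, 2.9280, -1.9812)

(2.4746, 2.9280, -1.9812)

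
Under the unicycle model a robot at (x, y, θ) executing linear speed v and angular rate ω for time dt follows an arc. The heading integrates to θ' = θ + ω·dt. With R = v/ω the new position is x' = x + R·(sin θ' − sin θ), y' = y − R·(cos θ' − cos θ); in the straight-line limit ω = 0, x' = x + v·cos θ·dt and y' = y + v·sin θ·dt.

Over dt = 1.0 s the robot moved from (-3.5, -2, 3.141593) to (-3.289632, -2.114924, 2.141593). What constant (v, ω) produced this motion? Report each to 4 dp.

Δθ = 2.141593 − 3.141593 = -1.000000
ω = Δθ/dt = -1.000000/1.0 = -1.0000
R = Δx/(sin θ' − sin θ) = 0.2500
v = R·ω = 0.2500·-1.0000 = -0.2500

v = -0.2500, ω = -1.0000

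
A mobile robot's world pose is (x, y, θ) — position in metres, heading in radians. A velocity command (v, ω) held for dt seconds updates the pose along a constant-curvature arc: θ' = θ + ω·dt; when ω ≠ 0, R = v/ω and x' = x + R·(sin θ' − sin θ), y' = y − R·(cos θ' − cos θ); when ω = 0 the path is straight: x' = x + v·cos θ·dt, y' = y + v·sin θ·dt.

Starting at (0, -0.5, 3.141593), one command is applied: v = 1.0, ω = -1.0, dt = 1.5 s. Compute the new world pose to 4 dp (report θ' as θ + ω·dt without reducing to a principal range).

θ' = 3.1416 + -1.0·1.5 = 1.6416
R = v/ω = 1.0/-1.0 = -1.0000
x' = 0 + -1.0000·(sin 1.6416 − sin 3.1416) = -0.9975
y' = -0.5 − -1.0000·(cos 1.6416 − cos 3.1416) = 0.4293

(-0.9975, 0.4293, 1.6416)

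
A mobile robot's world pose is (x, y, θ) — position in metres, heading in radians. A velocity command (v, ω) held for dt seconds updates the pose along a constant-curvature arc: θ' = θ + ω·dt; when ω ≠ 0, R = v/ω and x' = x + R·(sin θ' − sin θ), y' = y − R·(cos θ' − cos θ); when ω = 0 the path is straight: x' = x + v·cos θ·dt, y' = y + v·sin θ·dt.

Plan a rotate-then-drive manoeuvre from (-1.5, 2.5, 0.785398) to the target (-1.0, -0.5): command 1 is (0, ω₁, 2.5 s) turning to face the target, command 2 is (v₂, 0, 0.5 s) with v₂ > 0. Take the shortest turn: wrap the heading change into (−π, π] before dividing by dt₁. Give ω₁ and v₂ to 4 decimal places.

ω₁ = -0.8764, v₂ = 6.0828

heading to target = atan2(-0.5−2.5, -1−-1.5) = -1.4056
Δθ = wrap(-1.4056 − 0.7854) = -2.1910; ω₁ = Δθ/dt₁ = -0.8764
distance = √((-1−-1.5)² + (-0.5−2.5)²) = 3.0414; v₂ = distance/dt₂ = 6.0828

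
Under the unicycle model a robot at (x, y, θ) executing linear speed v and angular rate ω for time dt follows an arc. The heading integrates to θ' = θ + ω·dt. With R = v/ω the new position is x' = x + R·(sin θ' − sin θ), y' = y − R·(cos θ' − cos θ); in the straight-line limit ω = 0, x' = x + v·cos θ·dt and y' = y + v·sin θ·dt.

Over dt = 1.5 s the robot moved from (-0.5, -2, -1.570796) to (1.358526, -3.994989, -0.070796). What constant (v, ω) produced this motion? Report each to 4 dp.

Δθ = -0.070796 − -1.570796 = 1.500000
ω = Δθ/dt = 1.500000/1.5 = 1.0000
R = −Δy/(cos θ' − cos θ) = 2.0000
v = R·ω = 2.0000·1.0000 = 2.0000

v = 2.0000, ω = 1.0000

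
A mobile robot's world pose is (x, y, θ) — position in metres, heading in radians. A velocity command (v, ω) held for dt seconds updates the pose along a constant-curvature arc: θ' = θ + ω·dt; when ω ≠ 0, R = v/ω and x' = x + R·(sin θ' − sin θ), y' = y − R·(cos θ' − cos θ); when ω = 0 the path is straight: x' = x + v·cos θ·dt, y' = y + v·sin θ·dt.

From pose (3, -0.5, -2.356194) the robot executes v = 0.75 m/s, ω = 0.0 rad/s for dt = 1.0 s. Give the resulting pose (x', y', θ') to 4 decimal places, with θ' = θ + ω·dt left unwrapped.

(2.4697, -1.0303, -2.3562)

θ' = -2.3562 + 0.0·1.0 = -2.3562
ω = 0 → straight: x' = 3 + 0.75·cos(-2.3562)·1.0 = 2.4697
y' = -0.5 + 0.75·sin(-2.3562)·1.0 = -1.0303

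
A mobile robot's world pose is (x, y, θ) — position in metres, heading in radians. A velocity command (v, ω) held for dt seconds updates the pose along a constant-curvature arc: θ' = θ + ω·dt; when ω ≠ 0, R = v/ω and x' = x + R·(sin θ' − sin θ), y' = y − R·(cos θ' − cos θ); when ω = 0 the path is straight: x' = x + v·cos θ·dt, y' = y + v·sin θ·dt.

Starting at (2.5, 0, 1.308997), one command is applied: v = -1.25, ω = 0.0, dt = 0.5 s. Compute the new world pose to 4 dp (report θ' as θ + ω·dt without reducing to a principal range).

θ' = 1.3090 + 0.0·0.5 = 1.3090
ω = 0 → straight: x' = 2.5 + -1.25·cos(1.3090)·0.5 = 2.3382
y' = 0 + -1.25·sin(1.3090)·0.5 = -0.6037

(2.3382, -0.6037, 1.3090)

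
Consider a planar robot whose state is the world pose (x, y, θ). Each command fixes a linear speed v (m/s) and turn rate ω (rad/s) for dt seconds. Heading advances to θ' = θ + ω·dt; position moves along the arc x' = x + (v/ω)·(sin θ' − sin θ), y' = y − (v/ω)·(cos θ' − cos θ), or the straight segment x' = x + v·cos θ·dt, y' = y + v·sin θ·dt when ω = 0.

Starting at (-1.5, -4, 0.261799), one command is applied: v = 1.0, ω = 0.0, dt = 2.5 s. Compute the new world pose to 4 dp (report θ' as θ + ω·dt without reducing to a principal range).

θ' = 0.2618 + 0.0·2.5 = 0.2618
ω = 0 → straight: x' = -1.5 + 1.0·cos(0.2618)·2.5 = 0.9148
y' = -4 + 1.0·sin(0.2618)·2.5 = -3.3530

(0.9148, -3.3530, 0.2618)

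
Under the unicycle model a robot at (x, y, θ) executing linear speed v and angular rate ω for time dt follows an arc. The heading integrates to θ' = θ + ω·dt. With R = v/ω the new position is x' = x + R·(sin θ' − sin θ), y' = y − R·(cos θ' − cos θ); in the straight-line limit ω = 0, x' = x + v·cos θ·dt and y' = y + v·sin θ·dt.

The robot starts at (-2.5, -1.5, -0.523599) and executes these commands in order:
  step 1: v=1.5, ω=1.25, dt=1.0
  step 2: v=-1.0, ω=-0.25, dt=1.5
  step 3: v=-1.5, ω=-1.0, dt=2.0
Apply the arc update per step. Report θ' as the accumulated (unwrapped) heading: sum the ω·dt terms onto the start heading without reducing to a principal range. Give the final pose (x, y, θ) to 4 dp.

step 1: θ'=0.7264 (R=1.2000) → pose (-1.1030, -1.3579, 0.7264)
step 2: θ'=0.3514 (R=4.0000) → pose (-2.3829, -2.1231, 0.3514)
step 3: θ'=-1.6486 (R=1.5000) → pose (-4.3946, -0.5982, -1.6486)

(-4.3946, -0.5982, -1.6486)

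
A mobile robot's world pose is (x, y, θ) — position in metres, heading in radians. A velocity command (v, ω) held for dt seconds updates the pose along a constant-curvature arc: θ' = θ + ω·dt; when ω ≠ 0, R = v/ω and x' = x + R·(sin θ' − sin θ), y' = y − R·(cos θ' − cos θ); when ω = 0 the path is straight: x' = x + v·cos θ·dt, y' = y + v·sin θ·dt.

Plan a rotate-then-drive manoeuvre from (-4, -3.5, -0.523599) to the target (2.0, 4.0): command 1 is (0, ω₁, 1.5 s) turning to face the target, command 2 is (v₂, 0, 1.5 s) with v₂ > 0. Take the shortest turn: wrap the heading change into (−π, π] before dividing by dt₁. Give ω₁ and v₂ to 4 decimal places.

heading to target = atan2(4−-3.5, 2−-4) = 0.8961
Δθ = wrap(0.8961 − -0.5236) = 1.4197; ω₁ = Δθ/dt₁ = 0.9464
distance = √((2−-4)² + (4−-3.5)²) = 9.6047; v₂ = distance/dt₂ = 6.4031

ω₁ = 0.9464, v₂ = 6.4031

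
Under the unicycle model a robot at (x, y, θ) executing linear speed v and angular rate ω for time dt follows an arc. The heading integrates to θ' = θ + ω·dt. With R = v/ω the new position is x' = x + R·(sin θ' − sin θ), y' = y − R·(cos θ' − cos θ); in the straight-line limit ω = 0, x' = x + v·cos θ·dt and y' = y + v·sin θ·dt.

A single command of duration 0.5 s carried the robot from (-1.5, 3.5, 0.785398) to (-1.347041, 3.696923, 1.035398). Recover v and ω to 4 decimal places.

v = 0.5000, ω = 0.5000

Δθ = 1.035398 − 0.785398 = 0.250000
ω = Δθ/dt = 0.250000/0.5 = 0.5000
R = −Δy/(cos θ' − cos θ) = 1.0000
v = R·ω = 1.0000·0.5000 = 0.5000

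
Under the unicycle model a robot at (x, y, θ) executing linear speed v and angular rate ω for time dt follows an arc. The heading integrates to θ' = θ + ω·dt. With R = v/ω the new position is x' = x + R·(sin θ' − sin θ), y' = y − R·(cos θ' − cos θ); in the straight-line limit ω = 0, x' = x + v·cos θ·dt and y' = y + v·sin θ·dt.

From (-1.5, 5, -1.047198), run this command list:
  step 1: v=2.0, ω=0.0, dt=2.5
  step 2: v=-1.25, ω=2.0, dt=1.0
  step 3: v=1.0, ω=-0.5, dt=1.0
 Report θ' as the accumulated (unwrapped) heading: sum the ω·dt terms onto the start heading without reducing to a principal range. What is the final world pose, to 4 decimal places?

(0.7044, 1.3591, 0.4528)

step 1: θ'=-1.0472 (straight) → pose (1.0000, 0.6699, -1.0472)
step 2: θ'=0.9528 (R=-0.6250) → pose (-0.0507, 0.7195, 0.9528)
step 3: θ'=0.4528 (R=-2.0000) → pose (0.7044, 1.3591, 0.4528)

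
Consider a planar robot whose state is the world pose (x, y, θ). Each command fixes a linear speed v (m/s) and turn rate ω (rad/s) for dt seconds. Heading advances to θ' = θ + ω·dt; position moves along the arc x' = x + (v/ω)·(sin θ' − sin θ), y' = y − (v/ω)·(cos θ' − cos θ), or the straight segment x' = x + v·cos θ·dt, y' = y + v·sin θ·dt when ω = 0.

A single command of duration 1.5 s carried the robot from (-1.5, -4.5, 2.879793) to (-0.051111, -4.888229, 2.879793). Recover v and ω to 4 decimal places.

Δθ = 2.879793 − 2.879793 = 0.000000
ω = Δθ/dt = 0.000000/1.5 = 0.0000
ω = 0 → v = (Δx·cos θ + Δy·sin θ)/dt = -1.0000

v = -1.0000, ω = 0.0000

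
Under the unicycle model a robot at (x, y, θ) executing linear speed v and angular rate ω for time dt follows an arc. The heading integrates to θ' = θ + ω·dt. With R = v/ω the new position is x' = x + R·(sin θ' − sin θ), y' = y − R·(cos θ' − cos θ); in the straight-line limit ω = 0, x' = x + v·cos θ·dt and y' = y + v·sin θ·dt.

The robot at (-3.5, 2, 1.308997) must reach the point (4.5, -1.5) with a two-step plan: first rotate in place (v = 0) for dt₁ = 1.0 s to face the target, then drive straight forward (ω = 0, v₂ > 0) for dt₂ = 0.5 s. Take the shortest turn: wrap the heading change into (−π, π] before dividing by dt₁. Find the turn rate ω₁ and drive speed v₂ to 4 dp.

heading to target = atan2(-1.5−2, 4.5−-3.5) = -0.4124
Δθ = wrap(-0.4124 − 1.3090) = -1.7214; ω₁ = Δθ/dt₁ = -1.7214
distance = √((4.5−-3.5)² + (-1.5−2)²) = 8.7321; v₂ = distance/dt₂ = 17.4642

ω₁ = -1.7214, v₂ = 17.4642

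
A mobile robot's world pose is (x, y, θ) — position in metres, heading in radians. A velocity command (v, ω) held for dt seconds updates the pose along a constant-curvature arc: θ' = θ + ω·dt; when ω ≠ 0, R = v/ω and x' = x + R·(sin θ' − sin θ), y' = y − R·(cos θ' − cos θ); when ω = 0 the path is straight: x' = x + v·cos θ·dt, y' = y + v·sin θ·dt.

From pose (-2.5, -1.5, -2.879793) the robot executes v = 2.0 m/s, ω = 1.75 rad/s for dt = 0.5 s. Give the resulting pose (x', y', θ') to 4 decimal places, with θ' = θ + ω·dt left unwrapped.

θ' = -2.8798 + 1.75·0.5 = -2.0048
R = v/ω = 2.0/1.75 = 1.1429
x' = -2.5 + 1.1429·(sin -2.0048 − sin -2.8798) = -3.2411
y' = -1.5 − 1.1429·(cos -2.0048 − cos -2.8798) = -2.1233

(-3.2411, -2.1233, -2.0048)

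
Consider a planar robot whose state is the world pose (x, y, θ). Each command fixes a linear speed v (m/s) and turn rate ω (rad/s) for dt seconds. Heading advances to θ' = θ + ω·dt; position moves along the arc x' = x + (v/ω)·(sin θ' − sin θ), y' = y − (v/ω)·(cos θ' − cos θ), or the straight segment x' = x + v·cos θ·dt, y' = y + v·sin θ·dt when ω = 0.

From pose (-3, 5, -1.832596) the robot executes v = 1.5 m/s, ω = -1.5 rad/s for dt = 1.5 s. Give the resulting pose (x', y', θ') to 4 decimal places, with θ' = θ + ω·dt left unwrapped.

(-4.7741, 4.6698, -4.0826)

θ' = -1.8326 + -1.5·1.5 = -4.0826
R = v/ω = 1.5/-1.5 = -1.0000
x' = -3 + -1.0000·(sin -4.0826 − sin -1.8326) = -4.7741
y' = 5 − -1.0000·(cos -4.0826 − cos -1.8326) = 4.6698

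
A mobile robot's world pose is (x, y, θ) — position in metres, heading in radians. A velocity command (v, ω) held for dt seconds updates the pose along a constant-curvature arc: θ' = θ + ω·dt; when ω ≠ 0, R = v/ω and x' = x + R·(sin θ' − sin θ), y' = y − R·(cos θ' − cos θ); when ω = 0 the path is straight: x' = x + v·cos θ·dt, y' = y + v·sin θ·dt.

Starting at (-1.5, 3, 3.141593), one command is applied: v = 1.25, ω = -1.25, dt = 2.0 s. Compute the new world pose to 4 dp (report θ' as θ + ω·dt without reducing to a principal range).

θ' = 3.1416 + -1.25·2.0 = 0.6416
R = v/ω = 1.25/-1.25 = -1.0000
x' = -1.5 + -1.0000·(sin 0.6416 − sin 3.1416) = -2.0985
y' = 3 − -1.0000·(cos 0.6416 − cos 3.1416) = 4.8011

(-2.0985, 4.8011, 0.6416)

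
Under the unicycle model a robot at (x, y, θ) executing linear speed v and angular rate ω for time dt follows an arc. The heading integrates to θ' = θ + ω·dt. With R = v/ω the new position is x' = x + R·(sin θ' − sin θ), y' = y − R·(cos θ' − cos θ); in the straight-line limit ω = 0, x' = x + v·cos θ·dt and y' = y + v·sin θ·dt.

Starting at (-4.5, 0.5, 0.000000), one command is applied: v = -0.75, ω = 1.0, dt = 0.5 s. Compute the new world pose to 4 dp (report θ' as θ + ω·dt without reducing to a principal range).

(-4.8596, 0.4082, 0.5000)

θ' = 0.0000 + 1.0·0.5 = 0.5000
R = v/ω = -0.75/1.0 = -0.7500
x' = -4.5 + -0.7500·(sin 0.5000 − sin 0.0000) = -4.8596
y' = 0.5 − -0.7500·(cos 0.5000 − cos 0.0000) = 0.4082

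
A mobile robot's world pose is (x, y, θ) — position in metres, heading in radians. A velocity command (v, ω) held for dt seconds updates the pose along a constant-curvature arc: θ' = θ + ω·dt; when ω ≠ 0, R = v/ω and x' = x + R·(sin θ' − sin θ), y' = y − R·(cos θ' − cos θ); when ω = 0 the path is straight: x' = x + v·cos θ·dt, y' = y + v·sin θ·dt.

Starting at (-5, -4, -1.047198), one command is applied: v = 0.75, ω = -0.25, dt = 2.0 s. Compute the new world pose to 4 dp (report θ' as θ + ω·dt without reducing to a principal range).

θ' = -1.0472 + -0.25·2.0 = -1.5472
R = v/ω = 0.75/-0.25 = -3.0000
x' = -5 + -3.0000·(sin -1.5472 − sin -1.0472) = -4.5989
y' = -4 − -3.0000·(cos -1.5472 − cos -1.0472) = -5.4292

(-4.5989, -5.4292, -1.5472)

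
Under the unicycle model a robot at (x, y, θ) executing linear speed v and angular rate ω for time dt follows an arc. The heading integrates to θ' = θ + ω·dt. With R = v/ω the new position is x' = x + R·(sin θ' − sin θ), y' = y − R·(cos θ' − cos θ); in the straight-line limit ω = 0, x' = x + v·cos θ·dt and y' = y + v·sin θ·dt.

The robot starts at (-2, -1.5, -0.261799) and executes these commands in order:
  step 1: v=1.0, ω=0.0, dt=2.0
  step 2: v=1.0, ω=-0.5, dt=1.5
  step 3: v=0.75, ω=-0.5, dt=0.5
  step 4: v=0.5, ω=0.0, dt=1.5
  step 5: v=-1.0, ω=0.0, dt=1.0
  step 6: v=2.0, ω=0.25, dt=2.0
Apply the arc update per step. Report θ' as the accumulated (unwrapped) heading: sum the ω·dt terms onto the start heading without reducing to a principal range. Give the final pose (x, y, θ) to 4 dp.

(3.2904, -6.3459, -0.7618)

step 1: θ'=-0.2618 (straight) → pose (-0.0681, -2.0176, -0.2618)
step 2: θ'=-1.0118 (R=-2.0000) → pose (1.1098, -2.8888, -1.0118)
step 3: θ'=-1.2618 (R=-1.5000) → pose (1.2671, -3.2282, -1.2618)
step 4: θ'=-1.2618 (straight) → pose (1.4951, -3.9426, -1.2618)
step 5: θ'=-1.2618 (straight) → pose (1.1910, -2.9900, -1.2618)
step 6: θ'=-0.7618 (R=8.0000) → pose (3.2904, -6.3459, -0.7618)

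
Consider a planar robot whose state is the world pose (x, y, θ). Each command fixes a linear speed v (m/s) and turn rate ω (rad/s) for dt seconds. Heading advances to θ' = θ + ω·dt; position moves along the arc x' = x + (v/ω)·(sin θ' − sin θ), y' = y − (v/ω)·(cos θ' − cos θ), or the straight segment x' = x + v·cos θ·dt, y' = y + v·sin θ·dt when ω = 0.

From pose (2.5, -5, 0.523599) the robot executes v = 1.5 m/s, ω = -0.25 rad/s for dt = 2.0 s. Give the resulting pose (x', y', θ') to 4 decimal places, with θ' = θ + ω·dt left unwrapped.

(5.3584, -4.1978, 0.0236)

θ' = 0.5236 + -0.25·2.0 = 0.0236
R = v/ω = 1.5/-0.25 = -6.0000
x' = 2.5 + -6.0000·(sin 0.0236 − sin 0.5236) = 5.3584
y' = -5 − -6.0000·(cos 0.0236 − cos 0.5236) = -4.1978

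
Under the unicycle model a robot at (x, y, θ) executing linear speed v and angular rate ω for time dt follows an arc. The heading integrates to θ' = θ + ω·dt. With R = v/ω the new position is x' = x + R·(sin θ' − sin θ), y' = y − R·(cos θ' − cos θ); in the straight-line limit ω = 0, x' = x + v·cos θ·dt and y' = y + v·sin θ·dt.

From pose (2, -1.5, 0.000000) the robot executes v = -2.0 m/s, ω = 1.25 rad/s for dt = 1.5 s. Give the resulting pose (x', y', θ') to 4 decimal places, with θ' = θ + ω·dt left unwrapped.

(0.4735, -3.5793, 1.8750)

θ' = 0.0000 + 1.25·1.5 = 1.8750
R = v/ω = -2.0/1.25 = -1.6000
x' = 2 + -1.6000·(sin 1.8750 − sin 0.0000) = 0.4735
y' = -1.5 − -1.6000·(cos 1.8750 − cos 0.0000) = -3.5793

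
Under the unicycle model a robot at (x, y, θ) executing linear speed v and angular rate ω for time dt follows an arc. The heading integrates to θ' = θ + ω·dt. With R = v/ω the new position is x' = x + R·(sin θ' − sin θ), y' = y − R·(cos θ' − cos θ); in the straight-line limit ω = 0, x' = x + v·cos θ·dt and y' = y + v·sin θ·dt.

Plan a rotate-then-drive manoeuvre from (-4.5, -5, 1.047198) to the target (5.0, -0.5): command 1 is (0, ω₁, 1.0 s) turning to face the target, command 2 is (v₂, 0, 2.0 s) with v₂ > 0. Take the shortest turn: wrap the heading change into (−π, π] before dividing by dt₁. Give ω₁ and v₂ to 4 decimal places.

ω₁ = -0.6048, v₂ = 5.2559

heading to target = atan2(-0.5−-5, 5−-4.5) = 0.4424
Δθ = wrap(0.4424 − 1.0472) = -0.6048; ω₁ = Δθ/dt₁ = -0.6048
distance = √((5−-4.5)² + (-0.5−-5)²) = 10.5119; v₂ = distance/dt₂ = 5.2559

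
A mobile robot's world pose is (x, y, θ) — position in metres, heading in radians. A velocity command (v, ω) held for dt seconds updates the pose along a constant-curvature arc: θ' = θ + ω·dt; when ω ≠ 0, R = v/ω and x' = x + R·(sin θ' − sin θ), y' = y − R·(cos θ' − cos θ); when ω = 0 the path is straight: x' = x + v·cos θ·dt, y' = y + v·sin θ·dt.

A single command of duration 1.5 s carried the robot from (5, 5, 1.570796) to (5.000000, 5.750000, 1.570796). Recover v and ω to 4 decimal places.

v = 0.5000, ω = 0.0000

Δθ = 1.570796 − 1.570796 = 0.000000
ω = Δθ/dt = 0.000000/1.5 = 0.0000
ω = 0 → v = (Δx·cos θ + Δy·sin θ)/dt = 0.5000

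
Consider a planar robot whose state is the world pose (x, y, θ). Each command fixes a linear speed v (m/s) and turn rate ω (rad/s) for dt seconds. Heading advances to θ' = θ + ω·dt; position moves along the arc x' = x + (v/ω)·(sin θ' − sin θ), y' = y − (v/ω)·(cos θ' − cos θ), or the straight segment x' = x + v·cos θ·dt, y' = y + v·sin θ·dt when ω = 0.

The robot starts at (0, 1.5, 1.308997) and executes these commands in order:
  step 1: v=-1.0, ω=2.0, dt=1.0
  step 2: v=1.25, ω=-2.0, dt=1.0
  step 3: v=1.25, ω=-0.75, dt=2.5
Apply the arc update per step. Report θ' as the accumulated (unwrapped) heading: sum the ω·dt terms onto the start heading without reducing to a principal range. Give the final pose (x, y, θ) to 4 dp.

step 1: θ'=3.3090 (R=-0.5000) → pose (0.5663, 0.8776, 3.3090)
step 2: θ'=1.3090 (R=-0.6250) → pose (-0.1416, 1.6556, 1.3090)
step 3: θ'=-0.5660 (R=-1.6667) → pose (2.3621, 2.6310, -0.5660)

(2.3621, 2.6310, -0.5660)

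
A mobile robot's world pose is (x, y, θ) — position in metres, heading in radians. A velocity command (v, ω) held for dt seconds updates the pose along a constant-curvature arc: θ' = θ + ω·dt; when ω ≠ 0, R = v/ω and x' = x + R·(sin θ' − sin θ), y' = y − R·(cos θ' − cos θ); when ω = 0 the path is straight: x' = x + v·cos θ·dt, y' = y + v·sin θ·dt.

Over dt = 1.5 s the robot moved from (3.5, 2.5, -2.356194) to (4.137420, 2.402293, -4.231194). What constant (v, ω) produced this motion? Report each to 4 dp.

Δθ = -4.231194 − -2.356194 = -1.875000
ω = Δθ/dt = -1.875000/1.5 = -1.2500
R = Δx/(sin θ' − sin θ) = 0.4000
v = R·ω = 0.4000·-1.2500 = -0.5000

v = -0.5000, ω = -1.2500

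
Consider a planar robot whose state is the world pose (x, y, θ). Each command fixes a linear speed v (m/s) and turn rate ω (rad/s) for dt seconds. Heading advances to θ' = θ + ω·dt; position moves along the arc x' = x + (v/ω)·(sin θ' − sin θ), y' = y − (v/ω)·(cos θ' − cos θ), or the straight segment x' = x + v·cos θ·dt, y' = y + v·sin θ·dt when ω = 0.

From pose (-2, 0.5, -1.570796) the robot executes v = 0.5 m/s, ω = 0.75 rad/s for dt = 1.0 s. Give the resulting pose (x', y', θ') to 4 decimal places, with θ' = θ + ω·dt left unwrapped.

θ' = -1.5708 + 0.75·1.0 = -0.8208
R = v/ω = 0.5/0.75 = 0.6667
x' = -2 + 0.6667·(sin -0.8208 − sin -1.5708) = -1.8211
y' = 0.5 − 0.6667·(cos -0.8208 − cos -1.5708) = 0.0456

(-1.8211, 0.0456, -0.8208)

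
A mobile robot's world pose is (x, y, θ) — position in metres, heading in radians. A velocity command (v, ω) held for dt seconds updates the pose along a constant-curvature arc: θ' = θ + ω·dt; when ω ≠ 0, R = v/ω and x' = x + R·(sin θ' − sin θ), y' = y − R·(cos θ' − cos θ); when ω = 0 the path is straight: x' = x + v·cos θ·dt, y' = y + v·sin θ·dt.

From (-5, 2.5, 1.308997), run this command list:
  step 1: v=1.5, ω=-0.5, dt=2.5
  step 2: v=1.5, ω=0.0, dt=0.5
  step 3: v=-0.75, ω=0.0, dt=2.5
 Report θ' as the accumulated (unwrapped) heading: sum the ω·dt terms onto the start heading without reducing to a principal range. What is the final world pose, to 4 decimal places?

(-3.4022, 4.6520, 0.0590)

step 1: θ'=0.0590 (R=-3.0000) → pose (-2.2791, 4.7183, 0.0590)
step 2: θ'=0.0590 (straight) → pose (-1.5304, 4.7625, 0.0590)
step 3: θ'=0.0590 (straight) → pose (-3.4022, 4.6520, 0.0590)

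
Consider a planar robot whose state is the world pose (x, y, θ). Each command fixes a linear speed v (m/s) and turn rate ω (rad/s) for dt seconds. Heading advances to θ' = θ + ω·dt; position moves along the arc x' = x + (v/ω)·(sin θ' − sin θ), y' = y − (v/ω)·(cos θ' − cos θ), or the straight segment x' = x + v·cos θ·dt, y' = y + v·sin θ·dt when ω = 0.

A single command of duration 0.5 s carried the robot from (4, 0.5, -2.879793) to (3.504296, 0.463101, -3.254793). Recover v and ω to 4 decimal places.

Δθ = -3.254793 − -2.879793 = -0.375000
ω = Δθ/dt = -0.375000/0.5 = -0.7500
R = Δx/(sin θ' − sin θ) = -1.3333
v = R·ω = -1.3333·-0.7500 = 1.0000

v = 1.0000, ω = -0.7500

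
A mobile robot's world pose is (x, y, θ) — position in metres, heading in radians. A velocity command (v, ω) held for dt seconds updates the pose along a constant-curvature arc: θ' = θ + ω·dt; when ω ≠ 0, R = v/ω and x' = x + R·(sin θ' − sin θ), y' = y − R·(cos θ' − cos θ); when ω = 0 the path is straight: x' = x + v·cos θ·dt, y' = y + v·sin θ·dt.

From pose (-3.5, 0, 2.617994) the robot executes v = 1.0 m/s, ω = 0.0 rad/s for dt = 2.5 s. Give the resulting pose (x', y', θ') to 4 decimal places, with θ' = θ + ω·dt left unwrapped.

(-5.6651, 1.2500, 2.6180)

θ' = 2.6180 + 0.0·2.5 = 2.6180
ω = 0 → straight: x' = -3.5 + 1.0·cos(2.6180)·2.5 = -5.6651
y' = 0 + 1.0·sin(2.6180)·2.5 = 1.2500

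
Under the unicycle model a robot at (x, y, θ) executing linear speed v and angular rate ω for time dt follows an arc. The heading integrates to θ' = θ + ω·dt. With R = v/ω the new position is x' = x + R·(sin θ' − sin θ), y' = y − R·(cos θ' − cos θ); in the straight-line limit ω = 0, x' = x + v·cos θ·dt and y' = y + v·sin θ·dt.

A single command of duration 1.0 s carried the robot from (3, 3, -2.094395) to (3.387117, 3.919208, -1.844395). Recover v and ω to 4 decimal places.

v = -1.0000, ω = 0.2500

Δθ = -1.844395 − -2.094395 = 0.250000
ω = Δθ/dt = 0.250000/1.0 = 0.2500
R = −Δy/(cos θ' − cos θ) = -4.0000
v = R·ω = -4.0000·0.2500 = -1.0000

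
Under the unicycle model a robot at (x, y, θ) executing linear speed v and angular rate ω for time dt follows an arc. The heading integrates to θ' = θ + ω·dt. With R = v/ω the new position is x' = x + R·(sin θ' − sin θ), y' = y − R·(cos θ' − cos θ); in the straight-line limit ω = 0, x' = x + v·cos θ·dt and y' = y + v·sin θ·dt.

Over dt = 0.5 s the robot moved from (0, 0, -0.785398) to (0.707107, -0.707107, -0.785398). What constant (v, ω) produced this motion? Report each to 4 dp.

Δθ = -0.785398 − -0.785398 = 0.000000
ω = Δθ/dt = 0.000000/0.5 = 0.0000
ω = 0 → v = (Δx·cos θ + Δy·sin θ)/dt = 2.0000

v = 2.0000, ω = 0.0000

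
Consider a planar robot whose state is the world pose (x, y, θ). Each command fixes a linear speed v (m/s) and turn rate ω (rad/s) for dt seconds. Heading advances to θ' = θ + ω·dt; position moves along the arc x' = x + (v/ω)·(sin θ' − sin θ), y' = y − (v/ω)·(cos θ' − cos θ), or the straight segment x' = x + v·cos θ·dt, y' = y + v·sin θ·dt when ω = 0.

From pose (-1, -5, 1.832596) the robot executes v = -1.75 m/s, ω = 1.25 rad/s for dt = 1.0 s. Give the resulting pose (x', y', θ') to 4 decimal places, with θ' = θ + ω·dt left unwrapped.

θ' = 1.8326 + 1.25·1.0 = 3.0826
R = v/ω = -1.75/1.25 = -1.4000
x' = -1 + -1.4000·(sin 3.0826 − sin 1.8326) = 0.2697
y' = -5 − -1.4000·(cos 3.0826 − cos 1.8326) = -6.0352

(0.2697, -6.0352, 3.0826)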